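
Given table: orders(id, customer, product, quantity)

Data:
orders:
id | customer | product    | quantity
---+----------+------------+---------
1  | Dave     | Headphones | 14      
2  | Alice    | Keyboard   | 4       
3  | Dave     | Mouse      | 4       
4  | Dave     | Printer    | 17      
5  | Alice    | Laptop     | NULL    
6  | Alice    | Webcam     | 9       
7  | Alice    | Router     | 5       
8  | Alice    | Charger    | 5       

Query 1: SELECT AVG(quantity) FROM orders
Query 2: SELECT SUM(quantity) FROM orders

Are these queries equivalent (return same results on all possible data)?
No, not equivalent

Query 1 returns: [(8.285714285714286,)]
Query 2 returns: [(58,)]

Reason: AVG vs SUM give different aggregate values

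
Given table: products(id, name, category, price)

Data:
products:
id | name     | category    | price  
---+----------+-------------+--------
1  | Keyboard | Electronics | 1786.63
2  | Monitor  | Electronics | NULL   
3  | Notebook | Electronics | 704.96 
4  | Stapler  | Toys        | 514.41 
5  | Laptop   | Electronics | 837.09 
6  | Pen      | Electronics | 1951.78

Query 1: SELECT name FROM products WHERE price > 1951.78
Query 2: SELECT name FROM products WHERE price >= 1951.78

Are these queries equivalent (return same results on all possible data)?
No, not equivalent

Query 1 returns: []
Query 2 returns: [('Pen',)]

Reason: > vs >= gives different results when price = 1951.78 exists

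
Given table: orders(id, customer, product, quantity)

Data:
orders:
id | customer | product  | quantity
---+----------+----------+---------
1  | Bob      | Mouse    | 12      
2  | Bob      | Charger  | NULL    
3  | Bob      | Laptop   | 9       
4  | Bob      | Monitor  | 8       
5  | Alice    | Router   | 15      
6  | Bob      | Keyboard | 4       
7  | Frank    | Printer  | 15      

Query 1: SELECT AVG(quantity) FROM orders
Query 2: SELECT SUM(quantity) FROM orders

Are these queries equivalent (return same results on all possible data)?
No, not equivalent

Query 1 returns: [(10.5,)]
Query 2 returns: [(63,)]

Reason: AVG vs SUM give different aggregate values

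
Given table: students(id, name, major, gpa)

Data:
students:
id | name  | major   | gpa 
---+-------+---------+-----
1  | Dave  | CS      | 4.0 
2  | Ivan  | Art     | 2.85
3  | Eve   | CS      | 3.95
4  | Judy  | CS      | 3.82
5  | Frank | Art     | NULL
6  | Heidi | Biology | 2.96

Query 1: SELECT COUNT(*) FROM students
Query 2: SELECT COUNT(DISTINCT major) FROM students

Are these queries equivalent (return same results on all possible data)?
No, not equivalent

Query 1 returns: [(6,)]
Query 2 returns: [(3,)]

Reason: COUNT(*) counts rows, COUNT(DISTINCT major) counts unique majors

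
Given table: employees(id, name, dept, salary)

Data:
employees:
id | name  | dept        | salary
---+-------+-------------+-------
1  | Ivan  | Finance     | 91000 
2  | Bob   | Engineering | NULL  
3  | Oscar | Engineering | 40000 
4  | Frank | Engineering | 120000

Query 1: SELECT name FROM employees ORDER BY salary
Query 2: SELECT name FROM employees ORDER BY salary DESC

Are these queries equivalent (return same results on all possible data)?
No, not equivalent

Query 1 returns: [('Bob',), ('Oscar',), ('Ivan',), ('Frank',)]
Query 2 returns: [('Frank',), ('Ivan',), ('Oscar',), ('Bob',)]

Reason: ASC vs DESC gives opposite ordering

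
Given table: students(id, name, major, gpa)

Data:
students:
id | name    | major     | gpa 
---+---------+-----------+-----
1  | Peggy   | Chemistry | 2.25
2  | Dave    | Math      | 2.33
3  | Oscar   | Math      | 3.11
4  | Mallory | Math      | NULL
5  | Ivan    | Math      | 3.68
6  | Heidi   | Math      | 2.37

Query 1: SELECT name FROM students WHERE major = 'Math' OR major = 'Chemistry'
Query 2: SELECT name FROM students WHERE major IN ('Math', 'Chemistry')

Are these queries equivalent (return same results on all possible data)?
Yes, equivalent

Both queries return: [('Dave',), ('Heidi',), ('Ivan',), ('Mallory',), ('Oscar',), ('Peggy',)]

Reason: OR vs IN are equivalent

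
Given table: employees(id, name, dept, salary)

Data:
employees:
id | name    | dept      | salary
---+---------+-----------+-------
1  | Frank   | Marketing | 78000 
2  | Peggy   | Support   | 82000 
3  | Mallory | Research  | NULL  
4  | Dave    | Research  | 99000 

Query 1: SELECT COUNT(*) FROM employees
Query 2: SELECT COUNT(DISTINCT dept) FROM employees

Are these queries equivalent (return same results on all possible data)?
No, not equivalent

Query 1 returns: [(4,)]
Query 2 returns: [(3,)]

Reason: COUNT(*) counts rows, COUNT(DISTINCT dept) counts unique depts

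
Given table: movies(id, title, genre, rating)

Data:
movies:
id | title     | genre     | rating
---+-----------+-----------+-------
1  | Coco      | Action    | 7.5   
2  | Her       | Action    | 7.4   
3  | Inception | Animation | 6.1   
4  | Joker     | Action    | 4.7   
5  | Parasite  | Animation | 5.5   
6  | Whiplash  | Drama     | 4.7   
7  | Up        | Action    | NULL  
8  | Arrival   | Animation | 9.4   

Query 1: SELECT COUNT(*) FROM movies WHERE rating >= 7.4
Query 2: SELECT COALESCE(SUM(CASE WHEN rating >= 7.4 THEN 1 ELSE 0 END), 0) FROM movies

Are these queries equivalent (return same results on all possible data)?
Yes, equivalent

Both queries return: [(3,)]

Reason: COUNT with WHERE vs conditional SUM (COALESCE handles empty-table NULL)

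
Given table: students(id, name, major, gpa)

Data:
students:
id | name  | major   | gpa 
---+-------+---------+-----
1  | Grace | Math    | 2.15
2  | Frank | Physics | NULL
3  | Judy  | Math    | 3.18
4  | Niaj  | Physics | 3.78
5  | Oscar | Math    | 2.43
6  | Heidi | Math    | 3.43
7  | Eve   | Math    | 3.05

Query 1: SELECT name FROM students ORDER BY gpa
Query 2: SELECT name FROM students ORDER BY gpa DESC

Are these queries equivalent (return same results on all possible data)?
No, not equivalent

Query 1 returns: [('Frank',), ('Grace',), ('Oscar',), ('Eve',), ('Judy',), ('Heidi',), ('Niaj',)]
Query 2 returns: [('Niaj',), ('Heidi',), ('Judy',), ('Eve',), ('Oscar',), ('Grace',), ('Frank',)]

Reason: ASC vs DESC gives opposite ordering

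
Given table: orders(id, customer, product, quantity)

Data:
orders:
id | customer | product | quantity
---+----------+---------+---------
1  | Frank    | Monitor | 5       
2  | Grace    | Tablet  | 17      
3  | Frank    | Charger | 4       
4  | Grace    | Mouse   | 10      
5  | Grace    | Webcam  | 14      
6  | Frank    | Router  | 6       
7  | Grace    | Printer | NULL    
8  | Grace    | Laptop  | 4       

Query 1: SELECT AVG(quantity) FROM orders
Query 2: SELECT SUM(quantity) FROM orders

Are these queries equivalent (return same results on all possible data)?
No, not equivalent

Query 1 returns: [(8.571428571428571,)]
Query 2 returns: [(60,)]

Reason: AVG vs SUM give different aggregate values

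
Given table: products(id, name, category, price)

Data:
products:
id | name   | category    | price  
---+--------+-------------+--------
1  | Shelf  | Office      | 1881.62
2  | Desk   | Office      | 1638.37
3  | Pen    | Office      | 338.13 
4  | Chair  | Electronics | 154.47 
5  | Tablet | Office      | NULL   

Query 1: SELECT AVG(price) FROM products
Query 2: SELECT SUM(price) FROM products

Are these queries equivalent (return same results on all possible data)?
No, not equivalent

Query 1 returns: [(1003.1474999999999,)]
Query 2 returns: [(4012.5899999999997,)]

Reason: AVG vs SUM give different aggregate values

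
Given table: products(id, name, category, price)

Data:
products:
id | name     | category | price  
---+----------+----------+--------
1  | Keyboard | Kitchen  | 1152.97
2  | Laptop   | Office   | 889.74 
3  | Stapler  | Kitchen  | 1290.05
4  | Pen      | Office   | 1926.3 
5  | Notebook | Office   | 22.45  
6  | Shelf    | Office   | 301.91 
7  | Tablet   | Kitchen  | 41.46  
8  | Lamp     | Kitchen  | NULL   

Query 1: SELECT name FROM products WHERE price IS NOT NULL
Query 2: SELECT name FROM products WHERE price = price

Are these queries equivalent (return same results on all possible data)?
Yes, equivalent

Both queries return: [('Keyboard',), ('Laptop',), ('Notebook',), ('Pen',), ('Shelf',), ('Stapler',), ('Tablet',)]

Reason: IS NOT NULL vs self-equality (both exclude NULLs)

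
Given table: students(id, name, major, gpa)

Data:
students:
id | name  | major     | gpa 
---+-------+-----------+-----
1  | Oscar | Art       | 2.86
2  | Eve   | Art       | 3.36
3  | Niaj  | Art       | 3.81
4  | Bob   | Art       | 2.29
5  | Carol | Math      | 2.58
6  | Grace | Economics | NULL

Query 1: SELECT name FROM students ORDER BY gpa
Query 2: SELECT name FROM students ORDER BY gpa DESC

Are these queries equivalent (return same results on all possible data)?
No, not equivalent

Query 1 returns: [('Grace',), ('Bob',), ('Carol',), ('Oscar',), ('Eve',), ('Niaj',)]
Query 2 returns: [('Niaj',), ('Eve',), ('Oscar',), ('Carol',), ('Bob',), ('Grace',)]

Reason: ASC vs DESC gives opposite ordering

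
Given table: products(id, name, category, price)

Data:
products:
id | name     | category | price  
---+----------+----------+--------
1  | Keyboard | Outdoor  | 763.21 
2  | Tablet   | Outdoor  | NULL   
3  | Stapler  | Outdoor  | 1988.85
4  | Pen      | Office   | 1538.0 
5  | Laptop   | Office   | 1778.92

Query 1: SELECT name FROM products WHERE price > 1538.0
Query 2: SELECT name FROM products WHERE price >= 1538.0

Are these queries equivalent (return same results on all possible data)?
No, not equivalent

Query 1 returns: [('Stapler',), ('Laptop',)]
Query 2 returns: [('Stapler',), ('Pen',), ('Laptop',)]

Reason: > vs >= gives different results when price = 1538.0 exists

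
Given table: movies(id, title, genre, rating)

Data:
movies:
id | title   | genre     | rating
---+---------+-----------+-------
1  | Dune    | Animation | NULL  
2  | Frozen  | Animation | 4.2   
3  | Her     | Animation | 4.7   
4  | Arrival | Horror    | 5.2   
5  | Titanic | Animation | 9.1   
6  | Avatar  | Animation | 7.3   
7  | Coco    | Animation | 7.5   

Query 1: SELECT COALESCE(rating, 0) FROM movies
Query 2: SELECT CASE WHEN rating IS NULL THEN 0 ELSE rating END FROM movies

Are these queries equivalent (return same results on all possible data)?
Yes, equivalent

Both queries return: [(0,), (4.2,), (4.7,), (5.2,), (7.3,), (7.5,), (9.1,)]

Reason: COALESCE vs CASE for NULL handling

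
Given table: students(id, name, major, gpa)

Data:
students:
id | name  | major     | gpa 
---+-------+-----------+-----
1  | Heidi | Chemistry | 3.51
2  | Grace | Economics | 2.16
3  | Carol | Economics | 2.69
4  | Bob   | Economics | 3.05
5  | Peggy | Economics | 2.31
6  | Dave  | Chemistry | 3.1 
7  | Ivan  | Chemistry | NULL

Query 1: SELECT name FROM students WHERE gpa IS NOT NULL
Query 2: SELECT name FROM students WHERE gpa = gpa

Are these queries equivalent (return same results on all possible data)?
Yes, equivalent

Both queries return: [('Bob',), ('Carol',), ('Dave',), ('Grace',), ('Heidi',), ('Peggy',)]

Reason: IS NOT NULL vs self-equality (both exclude NULLs)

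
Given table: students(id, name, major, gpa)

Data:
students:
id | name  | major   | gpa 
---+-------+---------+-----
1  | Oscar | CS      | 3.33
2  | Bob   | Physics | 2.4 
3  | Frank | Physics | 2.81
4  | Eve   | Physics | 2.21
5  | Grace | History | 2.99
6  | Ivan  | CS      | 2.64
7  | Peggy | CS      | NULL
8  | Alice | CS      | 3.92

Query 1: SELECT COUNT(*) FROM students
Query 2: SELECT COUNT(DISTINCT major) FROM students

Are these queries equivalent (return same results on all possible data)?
No, not equivalent

Query 1 returns: [(8,)]
Query 2 returns: [(3,)]

Reason: COUNT(*) counts rows, COUNT(DISTINCT major) counts unique majors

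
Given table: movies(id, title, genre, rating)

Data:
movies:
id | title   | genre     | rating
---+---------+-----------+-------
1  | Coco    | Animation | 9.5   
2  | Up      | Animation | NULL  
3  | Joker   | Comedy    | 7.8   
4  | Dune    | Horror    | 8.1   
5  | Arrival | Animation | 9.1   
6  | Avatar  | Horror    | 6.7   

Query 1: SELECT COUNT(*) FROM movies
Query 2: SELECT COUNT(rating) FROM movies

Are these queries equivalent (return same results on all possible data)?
No, not equivalent

Query 1 returns: [(6,)]
Query 2 returns: [(5,)]

Reason: COUNT(*) includes NULLs, COUNT(column) excludes them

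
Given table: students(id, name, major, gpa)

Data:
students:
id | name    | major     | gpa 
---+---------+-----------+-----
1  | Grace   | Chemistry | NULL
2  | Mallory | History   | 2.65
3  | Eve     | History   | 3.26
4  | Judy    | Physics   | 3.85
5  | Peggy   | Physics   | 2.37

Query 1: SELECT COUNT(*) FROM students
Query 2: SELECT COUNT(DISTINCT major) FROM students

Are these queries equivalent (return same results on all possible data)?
No, not equivalent

Query 1 returns: [(5,)]
Query 2 returns: [(3,)]

Reason: COUNT(*) counts rows, COUNT(DISTINCT major) counts unique majors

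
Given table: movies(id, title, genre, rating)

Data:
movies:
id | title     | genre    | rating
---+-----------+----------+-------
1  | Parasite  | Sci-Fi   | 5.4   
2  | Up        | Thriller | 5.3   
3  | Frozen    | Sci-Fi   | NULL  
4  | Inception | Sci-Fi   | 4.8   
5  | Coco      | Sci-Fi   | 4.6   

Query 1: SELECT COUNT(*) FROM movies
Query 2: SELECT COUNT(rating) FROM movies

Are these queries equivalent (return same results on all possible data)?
No, not equivalent

Query 1 returns: [(5,)]
Query 2 returns: [(4,)]

Reason: COUNT(*) includes NULLs, COUNT(column) excludes them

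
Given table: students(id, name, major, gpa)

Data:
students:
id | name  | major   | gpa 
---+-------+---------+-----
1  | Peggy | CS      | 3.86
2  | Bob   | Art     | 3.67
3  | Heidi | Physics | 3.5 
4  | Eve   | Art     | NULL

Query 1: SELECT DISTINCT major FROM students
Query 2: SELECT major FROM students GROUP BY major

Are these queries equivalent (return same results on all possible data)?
Yes, equivalent

Both queries return: [('Art',), ('CS',), ('Physics',)]

Reason: Both get unique majors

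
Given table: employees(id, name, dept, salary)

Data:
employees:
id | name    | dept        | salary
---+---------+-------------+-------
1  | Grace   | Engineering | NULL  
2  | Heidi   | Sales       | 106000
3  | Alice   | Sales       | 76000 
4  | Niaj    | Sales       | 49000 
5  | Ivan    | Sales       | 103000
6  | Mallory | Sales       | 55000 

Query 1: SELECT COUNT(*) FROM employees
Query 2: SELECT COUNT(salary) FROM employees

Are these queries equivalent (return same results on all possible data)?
No, not equivalent

Query 1 returns: [(6,)]
Query 2 returns: [(5,)]

Reason: COUNT(*) includes NULLs, COUNT(column) excludes them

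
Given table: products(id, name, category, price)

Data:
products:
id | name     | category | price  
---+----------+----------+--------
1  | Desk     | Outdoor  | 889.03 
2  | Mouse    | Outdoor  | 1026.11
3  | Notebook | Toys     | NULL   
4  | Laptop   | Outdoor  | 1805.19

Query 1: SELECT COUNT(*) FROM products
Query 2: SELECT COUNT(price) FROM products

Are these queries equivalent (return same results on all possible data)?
No, not equivalent

Query 1 returns: [(4,)]
Query 2 returns: [(3,)]

Reason: COUNT(*) includes NULLs, COUNT(column) excludes them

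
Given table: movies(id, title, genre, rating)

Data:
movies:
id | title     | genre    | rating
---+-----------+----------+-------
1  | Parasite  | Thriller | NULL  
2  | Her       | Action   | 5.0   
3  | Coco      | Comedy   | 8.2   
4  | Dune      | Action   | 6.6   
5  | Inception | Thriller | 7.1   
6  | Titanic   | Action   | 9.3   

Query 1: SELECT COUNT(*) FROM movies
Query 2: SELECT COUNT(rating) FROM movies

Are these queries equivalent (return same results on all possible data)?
No, not equivalent

Query 1 returns: [(6,)]
Query 2 returns: [(5,)]

Reason: COUNT(*) includes NULLs, COUNT(column) excludes them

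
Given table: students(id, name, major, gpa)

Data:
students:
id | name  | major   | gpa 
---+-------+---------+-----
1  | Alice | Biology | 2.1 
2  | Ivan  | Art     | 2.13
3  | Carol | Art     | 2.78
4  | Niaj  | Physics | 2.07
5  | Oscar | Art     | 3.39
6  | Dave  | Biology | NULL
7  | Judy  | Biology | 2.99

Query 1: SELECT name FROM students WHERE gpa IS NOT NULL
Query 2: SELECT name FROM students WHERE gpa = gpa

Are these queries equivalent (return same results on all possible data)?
Yes, equivalent

Both queries return: [('Alice',), ('Carol',), ('Ivan',), ('Judy',), ('Niaj',), ('Oscar',)]

Reason: IS NOT NULL vs self-equality (both exclude NULLs)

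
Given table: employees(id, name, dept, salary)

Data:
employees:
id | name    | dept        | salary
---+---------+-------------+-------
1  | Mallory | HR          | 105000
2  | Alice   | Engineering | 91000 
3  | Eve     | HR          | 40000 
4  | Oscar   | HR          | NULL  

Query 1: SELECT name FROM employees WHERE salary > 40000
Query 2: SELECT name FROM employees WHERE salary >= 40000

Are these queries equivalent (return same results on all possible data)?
No, not equivalent

Query 1 returns: [('Mallory',), ('Alice',)]
Query 2 returns: [('Mallory',), ('Alice',), ('Eve',)]

Reason: > vs >= gives different results when salary = 40000 exists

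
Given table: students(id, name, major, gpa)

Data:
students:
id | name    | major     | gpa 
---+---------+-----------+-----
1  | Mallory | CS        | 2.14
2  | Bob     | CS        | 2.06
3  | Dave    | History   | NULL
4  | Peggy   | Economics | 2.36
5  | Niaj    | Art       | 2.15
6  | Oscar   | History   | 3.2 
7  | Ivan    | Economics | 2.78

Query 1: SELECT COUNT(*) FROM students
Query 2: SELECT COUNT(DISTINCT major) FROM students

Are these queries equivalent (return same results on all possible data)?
No, not equivalent

Query 1 returns: [(7,)]
Query 2 returns: [(4,)]

Reason: COUNT(*) counts rows, COUNT(DISTINCT major) counts unique majors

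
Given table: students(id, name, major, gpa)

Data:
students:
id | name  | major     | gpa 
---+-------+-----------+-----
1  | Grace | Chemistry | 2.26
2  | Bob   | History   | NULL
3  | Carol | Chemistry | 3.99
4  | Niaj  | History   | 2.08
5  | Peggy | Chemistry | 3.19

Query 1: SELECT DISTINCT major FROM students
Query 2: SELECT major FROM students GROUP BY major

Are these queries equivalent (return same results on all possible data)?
Yes, equivalent

Both queries return: [('Chemistry',), ('History',)]

Reason: Both get unique majors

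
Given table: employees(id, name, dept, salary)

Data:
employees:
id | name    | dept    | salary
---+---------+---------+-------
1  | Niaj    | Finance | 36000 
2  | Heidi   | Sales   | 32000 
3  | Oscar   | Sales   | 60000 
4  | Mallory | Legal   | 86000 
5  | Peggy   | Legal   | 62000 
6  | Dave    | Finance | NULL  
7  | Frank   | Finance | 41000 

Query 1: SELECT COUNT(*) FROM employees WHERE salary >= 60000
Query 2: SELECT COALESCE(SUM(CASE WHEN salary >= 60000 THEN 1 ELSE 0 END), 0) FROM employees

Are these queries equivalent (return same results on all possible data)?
Yes, equivalent

Both queries return: [(3,)]

Reason: COUNT with WHERE vs conditional SUM (COALESCE handles empty-table NULL)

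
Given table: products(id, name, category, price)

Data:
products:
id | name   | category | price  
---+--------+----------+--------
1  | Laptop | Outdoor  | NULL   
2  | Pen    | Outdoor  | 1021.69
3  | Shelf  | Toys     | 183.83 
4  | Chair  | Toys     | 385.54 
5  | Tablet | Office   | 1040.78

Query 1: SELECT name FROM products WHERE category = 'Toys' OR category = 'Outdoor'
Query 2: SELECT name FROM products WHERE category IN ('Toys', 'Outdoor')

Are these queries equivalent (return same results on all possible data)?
Yes, equivalent

Both queries return: [('Chair',), ('Laptop',), ('Pen',), ('Shelf',)]

Reason: OR vs IN are equivalent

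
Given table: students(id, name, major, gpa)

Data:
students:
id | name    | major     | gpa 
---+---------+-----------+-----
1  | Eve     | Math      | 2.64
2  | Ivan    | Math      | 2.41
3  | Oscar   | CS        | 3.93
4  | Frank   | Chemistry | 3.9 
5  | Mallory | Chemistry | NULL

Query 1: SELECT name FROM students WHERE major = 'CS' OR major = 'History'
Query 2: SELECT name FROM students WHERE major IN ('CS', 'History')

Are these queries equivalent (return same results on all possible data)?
Yes, equivalent

Both queries return: [('Oscar',)]

Reason: OR vs IN are equivalent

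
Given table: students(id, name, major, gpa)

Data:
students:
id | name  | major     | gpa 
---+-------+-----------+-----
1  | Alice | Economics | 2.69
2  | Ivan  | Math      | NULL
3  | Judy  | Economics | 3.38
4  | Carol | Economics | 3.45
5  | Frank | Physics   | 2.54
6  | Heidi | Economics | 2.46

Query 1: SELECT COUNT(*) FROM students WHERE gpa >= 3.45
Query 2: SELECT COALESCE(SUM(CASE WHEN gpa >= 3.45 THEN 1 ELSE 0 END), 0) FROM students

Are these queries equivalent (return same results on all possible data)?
Yes, equivalent

Both queries return: [(1,)]

Reason: COUNT with WHERE vs conditional SUM (COALESCE handles empty-table NULL)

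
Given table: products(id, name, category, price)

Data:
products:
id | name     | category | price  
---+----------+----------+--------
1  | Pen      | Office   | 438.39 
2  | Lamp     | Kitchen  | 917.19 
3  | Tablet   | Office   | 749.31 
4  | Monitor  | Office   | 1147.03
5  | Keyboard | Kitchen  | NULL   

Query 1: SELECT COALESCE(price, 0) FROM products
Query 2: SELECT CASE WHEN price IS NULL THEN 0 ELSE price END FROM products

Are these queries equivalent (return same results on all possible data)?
Yes, equivalent

Both queries return: [(0,), (438.39,), (749.31,), (917.19,), (1147.03,)]

Reason: COALESCE vs CASE for NULL handling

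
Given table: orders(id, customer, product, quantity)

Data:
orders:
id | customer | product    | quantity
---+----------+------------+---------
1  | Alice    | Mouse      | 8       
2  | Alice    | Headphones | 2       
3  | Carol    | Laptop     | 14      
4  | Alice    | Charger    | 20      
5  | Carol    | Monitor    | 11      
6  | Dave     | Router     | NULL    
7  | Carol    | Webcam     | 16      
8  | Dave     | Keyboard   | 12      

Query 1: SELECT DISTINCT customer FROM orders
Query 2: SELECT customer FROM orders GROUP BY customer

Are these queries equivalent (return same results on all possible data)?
Yes, equivalent

Both queries return: [('Alice',), ('Carol',), ('Dave',)]

Reason: Both get unique customers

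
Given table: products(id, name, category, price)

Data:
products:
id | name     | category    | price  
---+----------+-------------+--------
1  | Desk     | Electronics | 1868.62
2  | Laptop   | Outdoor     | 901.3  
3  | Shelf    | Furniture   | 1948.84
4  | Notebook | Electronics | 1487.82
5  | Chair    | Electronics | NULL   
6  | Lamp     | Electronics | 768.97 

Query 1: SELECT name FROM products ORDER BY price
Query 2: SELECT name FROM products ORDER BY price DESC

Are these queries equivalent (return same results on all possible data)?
No, not equivalent

Query 1 returns: [('Chair',), ('Lamp',), ('Laptop',), ('Notebook',), ('Desk',), ('Shelf',)]
Query 2 returns: [('Shelf',), ('Desk',), ('Notebook',), ('Laptop',), ('Lamp',), ('Chair',)]

Reason: ASC vs DESC gives opposite ordering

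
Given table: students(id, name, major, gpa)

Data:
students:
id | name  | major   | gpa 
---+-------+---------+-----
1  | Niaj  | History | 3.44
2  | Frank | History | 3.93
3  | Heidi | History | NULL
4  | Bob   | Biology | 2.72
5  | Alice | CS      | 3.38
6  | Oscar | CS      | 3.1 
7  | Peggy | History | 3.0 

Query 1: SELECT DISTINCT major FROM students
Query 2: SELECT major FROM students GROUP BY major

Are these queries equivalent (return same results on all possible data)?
Yes, equivalent

Both queries return: [('Biology',), ('CS',), ('History',)]

Reason: Both get unique majors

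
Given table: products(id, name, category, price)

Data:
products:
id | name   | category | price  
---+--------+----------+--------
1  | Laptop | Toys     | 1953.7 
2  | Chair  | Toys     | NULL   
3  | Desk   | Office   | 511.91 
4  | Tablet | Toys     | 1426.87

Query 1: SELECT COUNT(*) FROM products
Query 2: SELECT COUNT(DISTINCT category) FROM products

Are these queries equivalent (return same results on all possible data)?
No, not equivalent

Query 1 returns: [(4,)]
Query 2 returns: [(2,)]

Reason: COUNT(*) counts rows, COUNT(DISTINCT category) counts unique categorys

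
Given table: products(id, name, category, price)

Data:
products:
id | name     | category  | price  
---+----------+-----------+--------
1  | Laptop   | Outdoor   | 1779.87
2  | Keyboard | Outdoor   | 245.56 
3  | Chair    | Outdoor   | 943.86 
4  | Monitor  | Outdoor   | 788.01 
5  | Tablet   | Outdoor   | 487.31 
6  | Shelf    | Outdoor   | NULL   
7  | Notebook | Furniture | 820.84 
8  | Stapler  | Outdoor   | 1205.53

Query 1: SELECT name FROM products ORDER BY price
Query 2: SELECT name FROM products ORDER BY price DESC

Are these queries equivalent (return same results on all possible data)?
No, not equivalent

Query 1 returns: [('Shelf',), ('Keyboard',), ('Tablet',), ('Monitor',), ('Notebook',), ('Chair',), ('Stapler',), ('Laptop',)]
Query 2 returns: [('Laptop',), ('Stapler',), ('Chair',), ('Notebook',), ('Monitor',), ('Tablet',), ('Keyboard',), ('Shelf',)]

Reason: ASC vs DESC gives opposite ordering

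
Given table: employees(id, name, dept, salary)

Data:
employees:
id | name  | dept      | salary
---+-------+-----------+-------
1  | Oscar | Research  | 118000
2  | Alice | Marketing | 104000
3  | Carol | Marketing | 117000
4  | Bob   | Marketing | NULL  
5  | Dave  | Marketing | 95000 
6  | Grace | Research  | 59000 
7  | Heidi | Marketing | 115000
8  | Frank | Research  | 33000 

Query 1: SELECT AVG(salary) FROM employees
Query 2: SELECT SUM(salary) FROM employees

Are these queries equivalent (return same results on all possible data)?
No, not equivalent

Query 1 returns: [(91571.42857142857,)]
Query 2 returns: [(641000,)]

Reason: AVG vs SUM give different aggregate values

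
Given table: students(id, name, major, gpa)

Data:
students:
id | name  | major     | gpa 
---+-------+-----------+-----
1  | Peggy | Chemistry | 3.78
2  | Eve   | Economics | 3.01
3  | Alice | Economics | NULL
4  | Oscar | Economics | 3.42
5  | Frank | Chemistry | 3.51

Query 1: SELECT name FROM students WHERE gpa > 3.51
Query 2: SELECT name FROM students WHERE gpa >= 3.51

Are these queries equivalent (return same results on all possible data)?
No, not equivalent

Query 1 returns: [('Peggy',)]
Query 2 returns: [('Peggy',), ('Frank',)]

Reason: > vs >= gives different results when gpa = 3.51 exists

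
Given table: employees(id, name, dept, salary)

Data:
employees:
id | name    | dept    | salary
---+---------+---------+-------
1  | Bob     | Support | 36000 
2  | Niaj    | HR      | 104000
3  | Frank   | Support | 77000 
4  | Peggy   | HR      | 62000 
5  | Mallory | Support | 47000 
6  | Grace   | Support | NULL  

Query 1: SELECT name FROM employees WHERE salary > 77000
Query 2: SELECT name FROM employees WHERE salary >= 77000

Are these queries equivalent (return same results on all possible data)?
No, not equivalent

Query 1 returns: [('Niaj',)]
Query 2 returns: [('Niaj',), ('Frank',)]

Reason: > vs >= gives different results when salary = 77000 exists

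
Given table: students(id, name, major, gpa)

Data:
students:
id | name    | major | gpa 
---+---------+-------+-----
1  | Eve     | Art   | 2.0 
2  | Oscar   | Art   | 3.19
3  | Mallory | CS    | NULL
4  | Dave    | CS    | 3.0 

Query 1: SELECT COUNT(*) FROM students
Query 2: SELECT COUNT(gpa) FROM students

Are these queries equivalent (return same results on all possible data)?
No, not equivalent

Query 1 returns: [(4,)]
Query 2 returns: [(3,)]

Reason: COUNT(*) includes NULLs, COUNT(column) excludes them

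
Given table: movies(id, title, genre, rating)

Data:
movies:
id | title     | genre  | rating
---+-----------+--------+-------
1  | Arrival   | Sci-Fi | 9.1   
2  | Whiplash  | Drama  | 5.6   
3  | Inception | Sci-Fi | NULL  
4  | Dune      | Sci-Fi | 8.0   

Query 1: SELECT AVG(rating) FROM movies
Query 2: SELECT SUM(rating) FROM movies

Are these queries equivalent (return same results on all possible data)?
No, not equivalent

Query 1 returns: [(7.566666666666666,)]
Query 2 returns: [(22.7,)]

Reason: AVG vs SUM give different aggregate values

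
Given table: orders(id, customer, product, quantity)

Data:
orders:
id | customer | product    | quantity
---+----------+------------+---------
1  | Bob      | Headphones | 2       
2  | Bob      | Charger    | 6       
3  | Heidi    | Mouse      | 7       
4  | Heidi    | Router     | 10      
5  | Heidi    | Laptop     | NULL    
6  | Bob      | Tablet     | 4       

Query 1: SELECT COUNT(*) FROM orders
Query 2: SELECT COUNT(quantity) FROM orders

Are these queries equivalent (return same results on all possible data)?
No, not equivalent

Query 1 returns: [(6,)]
Query 2 returns: [(5,)]

Reason: COUNT(*) includes NULLs, COUNT(column) excludes them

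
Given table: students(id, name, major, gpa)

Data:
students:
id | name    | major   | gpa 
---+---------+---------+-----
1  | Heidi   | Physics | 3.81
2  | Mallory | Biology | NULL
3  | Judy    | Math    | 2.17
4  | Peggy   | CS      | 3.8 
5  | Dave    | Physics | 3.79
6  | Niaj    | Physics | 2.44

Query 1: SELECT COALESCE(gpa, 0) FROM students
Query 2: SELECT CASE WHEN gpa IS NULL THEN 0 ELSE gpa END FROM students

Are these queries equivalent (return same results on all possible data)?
Yes, equivalent

Both queries return: [(0,), (2.17,), (2.44,), (3.79,), (3.8,), (3.81,)]

Reason: COALESCE vs CASE for NULL handling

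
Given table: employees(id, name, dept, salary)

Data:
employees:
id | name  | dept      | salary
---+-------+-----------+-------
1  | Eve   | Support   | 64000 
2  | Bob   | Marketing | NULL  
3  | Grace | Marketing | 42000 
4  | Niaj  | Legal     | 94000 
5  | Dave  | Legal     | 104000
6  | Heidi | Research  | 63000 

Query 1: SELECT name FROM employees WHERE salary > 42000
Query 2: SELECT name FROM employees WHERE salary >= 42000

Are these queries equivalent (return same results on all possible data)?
No, not equivalent

Query 1 returns: [('Eve',), ('Niaj',), ('Dave',), ('Heidi',)]
Query 2 returns: [('Eve',), ('Grace',), ('Niaj',), ('Dave',), ('Heidi',)]

Reason: > vs >= gives different results when salary = 42000 exists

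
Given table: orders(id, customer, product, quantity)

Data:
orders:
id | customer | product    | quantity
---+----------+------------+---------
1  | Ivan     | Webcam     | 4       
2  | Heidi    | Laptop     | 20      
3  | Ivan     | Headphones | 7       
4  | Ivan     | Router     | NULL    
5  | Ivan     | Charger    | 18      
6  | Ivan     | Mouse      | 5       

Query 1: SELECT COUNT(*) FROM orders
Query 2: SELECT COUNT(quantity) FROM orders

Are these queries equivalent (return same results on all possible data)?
No, not equivalent

Query 1 returns: [(6,)]
Query 2 returns: [(5,)]

Reason: COUNT(*) includes NULLs, COUNT(column) excludes them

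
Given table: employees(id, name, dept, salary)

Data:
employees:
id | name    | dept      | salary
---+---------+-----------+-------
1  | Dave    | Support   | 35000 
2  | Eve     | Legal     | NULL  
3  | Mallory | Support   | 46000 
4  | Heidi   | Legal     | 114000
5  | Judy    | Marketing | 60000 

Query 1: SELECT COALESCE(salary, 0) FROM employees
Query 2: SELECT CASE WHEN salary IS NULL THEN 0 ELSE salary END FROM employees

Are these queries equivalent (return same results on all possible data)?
Yes, equivalent

Both queries return: [(0,), (35000,), (46000,), (60000,), (114000,)]

Reason: COALESCE vs CASE for NULL handling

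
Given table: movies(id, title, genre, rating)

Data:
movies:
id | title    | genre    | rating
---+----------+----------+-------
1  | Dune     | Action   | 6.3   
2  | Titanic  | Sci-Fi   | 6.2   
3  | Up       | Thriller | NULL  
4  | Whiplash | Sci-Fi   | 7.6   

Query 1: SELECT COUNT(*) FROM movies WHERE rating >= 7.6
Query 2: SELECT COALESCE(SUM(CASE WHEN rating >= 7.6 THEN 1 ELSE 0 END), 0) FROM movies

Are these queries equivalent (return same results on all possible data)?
Yes, equivalent

Both queries return: [(1,)]

Reason: COUNT with WHERE vs conditional SUM (COALESCE handles empty-table NULL)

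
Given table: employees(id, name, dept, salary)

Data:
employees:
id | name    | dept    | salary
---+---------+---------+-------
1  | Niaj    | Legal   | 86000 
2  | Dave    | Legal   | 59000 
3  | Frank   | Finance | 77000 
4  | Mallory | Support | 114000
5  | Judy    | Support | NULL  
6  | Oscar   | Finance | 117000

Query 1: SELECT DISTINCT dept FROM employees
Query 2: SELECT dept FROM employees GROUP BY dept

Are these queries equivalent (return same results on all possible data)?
Yes, equivalent

Both queries return: [('Finance',), ('Legal',), ('Support',)]

Reason: Both get unique depts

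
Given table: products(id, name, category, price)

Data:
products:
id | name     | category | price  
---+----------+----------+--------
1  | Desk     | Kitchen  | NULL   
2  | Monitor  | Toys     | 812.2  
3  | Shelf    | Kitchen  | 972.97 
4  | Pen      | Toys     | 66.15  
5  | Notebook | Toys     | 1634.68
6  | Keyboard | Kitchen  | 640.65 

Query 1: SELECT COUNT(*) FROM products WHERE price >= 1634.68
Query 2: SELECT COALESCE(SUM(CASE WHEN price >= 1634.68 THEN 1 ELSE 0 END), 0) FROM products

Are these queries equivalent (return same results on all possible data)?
Yes, equivalent

Both queries return: [(1,)]

Reason: COUNT with WHERE vs conditional SUM (COALESCE handles empty-table NULL)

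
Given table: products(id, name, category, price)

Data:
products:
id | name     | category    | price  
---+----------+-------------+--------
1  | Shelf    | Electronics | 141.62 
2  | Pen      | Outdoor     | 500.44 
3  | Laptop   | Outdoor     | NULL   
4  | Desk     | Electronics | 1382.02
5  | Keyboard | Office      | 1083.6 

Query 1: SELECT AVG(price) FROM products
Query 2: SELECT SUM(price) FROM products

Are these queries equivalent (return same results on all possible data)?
No, not equivalent

Query 1 returns: [(776.92,)]
Query 2 returns: [(3107.68,)]

Reason: AVG vs SUM give different aggregate values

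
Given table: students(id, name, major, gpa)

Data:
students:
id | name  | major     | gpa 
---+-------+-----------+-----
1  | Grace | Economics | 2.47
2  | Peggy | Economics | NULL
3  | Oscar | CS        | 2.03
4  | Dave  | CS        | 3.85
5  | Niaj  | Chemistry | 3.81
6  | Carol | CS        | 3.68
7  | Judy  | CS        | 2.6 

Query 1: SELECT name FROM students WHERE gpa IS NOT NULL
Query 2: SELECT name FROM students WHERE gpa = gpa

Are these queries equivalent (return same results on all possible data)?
Yes, equivalent

Both queries return: [('Carol',), ('Dave',), ('Grace',), ('Judy',), ('Niaj',), ('Oscar',)]

Reason: IS NOT NULL vs self-equality (both exclude NULLs)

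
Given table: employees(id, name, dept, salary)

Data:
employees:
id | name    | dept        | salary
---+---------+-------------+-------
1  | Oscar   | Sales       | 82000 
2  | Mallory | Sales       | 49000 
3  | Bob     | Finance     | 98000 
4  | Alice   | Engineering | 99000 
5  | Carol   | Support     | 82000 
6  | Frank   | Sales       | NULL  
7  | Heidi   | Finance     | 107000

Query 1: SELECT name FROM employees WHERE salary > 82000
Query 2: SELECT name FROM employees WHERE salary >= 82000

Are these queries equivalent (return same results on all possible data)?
No, not equivalent

Query 1 returns: [('Bob',), ('Alice',), ('Heidi',)]
Query 2 returns: [('Oscar',), ('Bob',), ('Alice',), ('Carol',), ('Heidi',)]

Reason: > vs >= gives different results when salary = 82000 exists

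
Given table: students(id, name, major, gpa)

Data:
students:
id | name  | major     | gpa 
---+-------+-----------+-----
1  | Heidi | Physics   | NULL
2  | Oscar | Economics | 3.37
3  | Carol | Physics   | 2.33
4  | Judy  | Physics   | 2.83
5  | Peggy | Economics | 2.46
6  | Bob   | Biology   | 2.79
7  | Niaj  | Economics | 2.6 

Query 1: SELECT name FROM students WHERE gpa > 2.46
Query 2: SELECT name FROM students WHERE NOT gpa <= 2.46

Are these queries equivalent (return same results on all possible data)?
Yes, equivalent

Both queries return: [('Bob',), ('Judy',), ('Niaj',), ('Oscar',)]

Reason: Both filter gpa > 2.46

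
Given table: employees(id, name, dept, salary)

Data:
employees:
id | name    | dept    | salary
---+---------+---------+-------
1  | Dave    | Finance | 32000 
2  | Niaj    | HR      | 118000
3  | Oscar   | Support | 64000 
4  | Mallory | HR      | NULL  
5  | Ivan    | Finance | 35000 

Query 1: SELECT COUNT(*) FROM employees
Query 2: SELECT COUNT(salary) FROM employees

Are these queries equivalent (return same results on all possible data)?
No, not equivalent

Query 1 returns: [(5,)]
Query 2 returns: [(4,)]

Reason: COUNT(*) includes NULLs, COUNT(column) excludes them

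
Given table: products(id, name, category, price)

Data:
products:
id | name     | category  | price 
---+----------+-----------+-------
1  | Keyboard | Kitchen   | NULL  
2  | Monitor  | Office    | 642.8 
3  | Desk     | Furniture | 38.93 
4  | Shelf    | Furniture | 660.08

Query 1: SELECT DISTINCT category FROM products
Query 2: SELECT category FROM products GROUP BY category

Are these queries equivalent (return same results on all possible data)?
Yes, equivalent

Both queries return: [('Furniture',), ('Kitchen',), ('Office',)]

Reason: Both get unique categorys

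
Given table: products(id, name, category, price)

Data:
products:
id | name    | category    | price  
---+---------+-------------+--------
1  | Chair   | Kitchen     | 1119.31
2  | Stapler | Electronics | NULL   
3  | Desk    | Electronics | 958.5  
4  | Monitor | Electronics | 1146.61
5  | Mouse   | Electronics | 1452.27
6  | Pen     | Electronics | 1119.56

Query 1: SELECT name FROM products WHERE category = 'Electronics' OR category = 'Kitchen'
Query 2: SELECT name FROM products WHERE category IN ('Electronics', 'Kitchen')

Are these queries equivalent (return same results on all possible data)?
Yes, equivalent

Both queries return: [('Chair',), ('Desk',), ('Monitor',), ('Mouse',), ('Pen',), ('Stapler',)]

Reason: OR vs IN are equivalent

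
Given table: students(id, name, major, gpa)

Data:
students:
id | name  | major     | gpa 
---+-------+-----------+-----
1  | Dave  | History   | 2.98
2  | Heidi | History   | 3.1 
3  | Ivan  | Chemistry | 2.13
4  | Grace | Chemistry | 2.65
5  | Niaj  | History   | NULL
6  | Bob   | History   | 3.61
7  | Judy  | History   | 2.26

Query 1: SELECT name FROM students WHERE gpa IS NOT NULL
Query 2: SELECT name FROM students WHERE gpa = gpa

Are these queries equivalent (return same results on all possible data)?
Yes, equivalent

Both queries return: [('Bob',), ('Dave',), ('Grace',), ('Heidi',), ('Ivan',), ('Judy',)]

Reason: IS NOT NULL vs self-equality (both exclude NULLs)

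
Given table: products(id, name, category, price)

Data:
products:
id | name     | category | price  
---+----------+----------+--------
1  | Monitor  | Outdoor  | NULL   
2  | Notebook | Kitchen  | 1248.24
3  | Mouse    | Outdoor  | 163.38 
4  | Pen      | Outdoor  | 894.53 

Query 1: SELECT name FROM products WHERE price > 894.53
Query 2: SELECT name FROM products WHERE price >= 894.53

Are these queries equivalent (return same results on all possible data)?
No, not equivalent

Query 1 returns: [('Notebook',)]
Query 2 returns: [('Notebook',), ('Pen',)]

Reason: > vs >= gives different results when price = 894.53 exists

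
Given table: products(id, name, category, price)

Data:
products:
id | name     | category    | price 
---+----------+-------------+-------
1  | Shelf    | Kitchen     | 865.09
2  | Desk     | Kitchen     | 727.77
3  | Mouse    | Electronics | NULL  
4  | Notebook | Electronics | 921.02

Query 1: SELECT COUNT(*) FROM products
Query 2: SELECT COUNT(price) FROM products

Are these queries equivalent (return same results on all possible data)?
No, not equivalent

Query 1 returns: [(4,)]
Query 2 returns: [(3,)]

Reason: COUNT(*) includes NULLs, COUNT(column) excludes them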